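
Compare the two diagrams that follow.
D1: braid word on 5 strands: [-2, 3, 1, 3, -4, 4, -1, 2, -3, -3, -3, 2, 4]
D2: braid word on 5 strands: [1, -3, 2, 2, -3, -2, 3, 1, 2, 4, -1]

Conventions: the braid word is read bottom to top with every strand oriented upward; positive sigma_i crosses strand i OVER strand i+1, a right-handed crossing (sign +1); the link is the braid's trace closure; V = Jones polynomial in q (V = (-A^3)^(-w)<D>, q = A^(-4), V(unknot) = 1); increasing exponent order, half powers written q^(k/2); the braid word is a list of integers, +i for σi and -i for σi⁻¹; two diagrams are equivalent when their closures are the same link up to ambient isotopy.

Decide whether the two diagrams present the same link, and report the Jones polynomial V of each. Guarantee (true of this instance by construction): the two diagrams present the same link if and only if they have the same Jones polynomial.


equivalent: no
V(D1) = -q^(-1/2) - q^(1/2)  (w +1, c 13, <D> = A + A^5)
D2 (bracket -A^-5 + A^-1 - A^3 + 2A^7 + A^15; 11 crossings at w = +3): V = -q^(-3/2) - 2q^(1/2) + q^(3/2) - q^(5/2) + q^(7/2)
why: comparing 2 Jones polynomials yields 2 groups


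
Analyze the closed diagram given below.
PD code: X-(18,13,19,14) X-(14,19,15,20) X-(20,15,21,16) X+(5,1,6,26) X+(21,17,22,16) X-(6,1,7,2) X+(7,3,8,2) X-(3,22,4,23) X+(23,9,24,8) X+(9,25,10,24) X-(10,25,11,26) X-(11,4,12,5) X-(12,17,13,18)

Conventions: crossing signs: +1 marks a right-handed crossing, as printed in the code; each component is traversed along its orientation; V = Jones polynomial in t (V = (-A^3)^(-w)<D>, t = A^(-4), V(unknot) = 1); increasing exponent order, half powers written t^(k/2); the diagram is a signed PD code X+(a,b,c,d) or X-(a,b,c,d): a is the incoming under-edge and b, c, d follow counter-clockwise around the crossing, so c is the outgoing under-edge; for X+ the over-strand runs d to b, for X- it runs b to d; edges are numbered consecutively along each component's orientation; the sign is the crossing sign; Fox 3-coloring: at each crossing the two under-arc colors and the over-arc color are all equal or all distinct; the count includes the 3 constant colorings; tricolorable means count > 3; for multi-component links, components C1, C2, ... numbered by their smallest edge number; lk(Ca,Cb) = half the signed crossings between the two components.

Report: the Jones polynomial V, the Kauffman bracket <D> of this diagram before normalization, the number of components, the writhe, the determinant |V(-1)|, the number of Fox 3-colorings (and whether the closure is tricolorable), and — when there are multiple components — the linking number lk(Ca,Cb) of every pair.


Jones polynomial: V(t) = -t^-6 + 2t^-5 - 2t^-4 + 3t^-3 - 3t^-2 + 2t^-1 - 1 + t
<D> = -A^-13 + A^-9 - 2A^-5 + 3A^-1 - 3A^3 + 2A^7 - 2A^11 + A^15; writhe -3
components 1, writhe -3 (13 crossings)
3-colorings: 9 of 3^13, det 15 — tricolorable
note: |V(-1)| = 15: so tricolorable, since 3 divides 15


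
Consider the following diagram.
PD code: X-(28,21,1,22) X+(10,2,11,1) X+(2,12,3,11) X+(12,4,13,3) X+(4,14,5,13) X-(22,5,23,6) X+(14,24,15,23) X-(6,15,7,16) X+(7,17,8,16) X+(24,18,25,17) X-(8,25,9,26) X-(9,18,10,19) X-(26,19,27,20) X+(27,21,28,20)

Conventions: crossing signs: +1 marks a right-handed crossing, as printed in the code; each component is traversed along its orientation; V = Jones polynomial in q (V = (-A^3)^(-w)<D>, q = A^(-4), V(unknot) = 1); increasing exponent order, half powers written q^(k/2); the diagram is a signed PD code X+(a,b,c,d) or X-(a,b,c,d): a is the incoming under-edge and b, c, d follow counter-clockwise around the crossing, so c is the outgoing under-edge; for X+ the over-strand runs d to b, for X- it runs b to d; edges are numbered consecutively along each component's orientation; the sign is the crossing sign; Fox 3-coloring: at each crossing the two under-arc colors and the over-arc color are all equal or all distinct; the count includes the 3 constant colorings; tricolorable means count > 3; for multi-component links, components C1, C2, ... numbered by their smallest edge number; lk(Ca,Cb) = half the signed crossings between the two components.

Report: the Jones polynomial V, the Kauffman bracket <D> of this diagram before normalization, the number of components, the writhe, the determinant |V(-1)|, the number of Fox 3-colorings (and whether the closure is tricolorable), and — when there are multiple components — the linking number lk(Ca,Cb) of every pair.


Jones polynomial: V(q) = q^-1 - 1 + 2q - 2q^2 + 2q^3 - 2q^4 + q^5
<D> = A^-14 - 2A^-10 + 2A^-6 - 2A^-2 + 2A^2 - A^6 + A^10; writhe +2
components 1, writhe +2 (14 crossings)
3-colorings: 3 of 3^14, det 11 — not tricolorable
note: V spans 6 powers of q: at least 6 crossings in any diagram


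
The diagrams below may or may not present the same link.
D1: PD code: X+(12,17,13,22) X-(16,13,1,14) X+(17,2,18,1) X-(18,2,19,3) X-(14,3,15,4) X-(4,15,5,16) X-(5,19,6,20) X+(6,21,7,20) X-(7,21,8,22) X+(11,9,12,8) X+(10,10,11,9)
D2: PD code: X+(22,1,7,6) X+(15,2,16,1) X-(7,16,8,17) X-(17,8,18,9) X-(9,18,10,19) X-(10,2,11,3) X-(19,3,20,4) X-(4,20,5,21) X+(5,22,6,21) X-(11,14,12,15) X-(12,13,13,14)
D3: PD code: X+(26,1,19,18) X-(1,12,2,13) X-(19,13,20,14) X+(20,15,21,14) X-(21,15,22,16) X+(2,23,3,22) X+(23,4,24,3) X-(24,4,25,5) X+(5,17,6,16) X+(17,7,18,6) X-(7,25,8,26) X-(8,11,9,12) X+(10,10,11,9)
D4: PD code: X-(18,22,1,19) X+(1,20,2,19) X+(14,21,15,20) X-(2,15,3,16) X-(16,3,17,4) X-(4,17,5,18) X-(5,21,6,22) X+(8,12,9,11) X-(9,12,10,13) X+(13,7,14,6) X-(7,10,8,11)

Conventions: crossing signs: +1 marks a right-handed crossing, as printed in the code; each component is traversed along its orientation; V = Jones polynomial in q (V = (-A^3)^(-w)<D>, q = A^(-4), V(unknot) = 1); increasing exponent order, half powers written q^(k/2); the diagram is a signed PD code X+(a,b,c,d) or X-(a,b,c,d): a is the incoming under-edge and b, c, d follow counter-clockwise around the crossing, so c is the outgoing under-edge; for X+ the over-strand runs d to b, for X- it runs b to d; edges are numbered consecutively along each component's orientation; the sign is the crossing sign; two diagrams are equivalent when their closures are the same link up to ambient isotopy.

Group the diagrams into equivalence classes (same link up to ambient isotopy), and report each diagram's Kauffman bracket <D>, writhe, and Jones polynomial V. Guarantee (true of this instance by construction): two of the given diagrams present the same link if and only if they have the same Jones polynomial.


grouping into links: {D1, D2, D4} | {D3}
V(D1) = q^(-9/2) - q^(-5/2) - q^(-3/2) - q^(-1/2)  (w -1, c 11, <D> = A^-1 + A^3 + A^7 - A^15)
V(D2) = q^(-9/2) - q^(-5/2) - q^(-3/2) - q^(-1/2)  [11 crossings, <D> = A^-13 + A^-9 + A^-5 - A^3, w = -5]
V(D3) = -q^(-3/2) + q^(-1/2) - 2q^(1/2) + q^(3/2) - 2q^(5/2) + q^(7/2)  (w +1, c 13, <D> = -A^-11 + 2A^-7 - A^-3 + 2A - A^5 + A^9)
V(D4) = q^(-9/2) - q^(-5/2) - q^(-3/2) - q^(-1/2)  (w -3, c 11, <D> = A^-7 + A^-3 + A - A^9)
why: V(q) takes 2 values over 4 diagrams, fixing the grouping


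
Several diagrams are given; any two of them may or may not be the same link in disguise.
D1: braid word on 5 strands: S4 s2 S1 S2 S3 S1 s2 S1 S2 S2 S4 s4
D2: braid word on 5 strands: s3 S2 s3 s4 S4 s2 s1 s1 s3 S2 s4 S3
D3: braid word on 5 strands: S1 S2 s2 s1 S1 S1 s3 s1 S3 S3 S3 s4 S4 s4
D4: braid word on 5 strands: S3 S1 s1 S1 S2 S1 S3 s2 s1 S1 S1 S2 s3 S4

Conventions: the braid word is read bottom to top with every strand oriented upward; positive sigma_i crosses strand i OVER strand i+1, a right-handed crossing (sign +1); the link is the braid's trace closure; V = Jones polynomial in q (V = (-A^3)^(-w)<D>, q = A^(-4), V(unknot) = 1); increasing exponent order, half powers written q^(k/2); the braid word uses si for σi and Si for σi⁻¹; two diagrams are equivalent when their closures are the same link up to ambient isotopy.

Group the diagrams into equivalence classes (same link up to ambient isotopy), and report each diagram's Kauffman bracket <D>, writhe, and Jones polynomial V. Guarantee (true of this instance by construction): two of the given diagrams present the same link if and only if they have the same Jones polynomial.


equivalence classes: {D1, D4} | {D2} | {D3}
D1 (bracket A^-14 + 2A^-6 + A^2; 12 crossings at w = -6): V = q^-5 + 2q^-3 + q^-1
V(D2) = 1 + q + q^2 + q^3  (w +4, c 12, <D> = 1 + A^4 + A^8 + A^12)
V(D3) = q^-3 + q^-2 + q^-1 + 1  (w -2, c 14, <D> = A^-6 + A^-2 + A^2 + A^6)
V(D4) = q^-5 + 2q^-3 + q^-1  [14 crossings, <D> = A^-14 + 2A^-6 + A^2, w = -6]
key observation: 3 values of V(q) split the 4 diagrams


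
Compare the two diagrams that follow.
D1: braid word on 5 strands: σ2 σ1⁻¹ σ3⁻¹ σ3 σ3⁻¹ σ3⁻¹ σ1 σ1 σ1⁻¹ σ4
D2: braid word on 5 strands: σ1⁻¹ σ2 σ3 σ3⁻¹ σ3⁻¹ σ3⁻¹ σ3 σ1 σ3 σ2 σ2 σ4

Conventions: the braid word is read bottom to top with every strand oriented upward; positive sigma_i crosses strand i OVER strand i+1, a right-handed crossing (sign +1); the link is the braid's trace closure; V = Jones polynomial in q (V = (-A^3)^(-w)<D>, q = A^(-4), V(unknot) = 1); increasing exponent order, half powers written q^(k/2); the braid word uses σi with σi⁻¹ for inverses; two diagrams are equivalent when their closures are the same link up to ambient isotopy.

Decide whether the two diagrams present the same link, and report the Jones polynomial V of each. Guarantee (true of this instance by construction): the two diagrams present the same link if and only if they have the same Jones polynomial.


same link: no
V(D1) = q^-3 + q^-2 + q^-1 + 1  [10 crossings, <D> = 1 + A^4 + A^8 + A^12, w = 0]
D2 (bracket 1 + A^4 + A^8 + A^12; 12 crossings at w = +4): V = 1 + q + q^2 + q^3
note: 2 classes among 2 diagrams; unequal V(q) rules out equality


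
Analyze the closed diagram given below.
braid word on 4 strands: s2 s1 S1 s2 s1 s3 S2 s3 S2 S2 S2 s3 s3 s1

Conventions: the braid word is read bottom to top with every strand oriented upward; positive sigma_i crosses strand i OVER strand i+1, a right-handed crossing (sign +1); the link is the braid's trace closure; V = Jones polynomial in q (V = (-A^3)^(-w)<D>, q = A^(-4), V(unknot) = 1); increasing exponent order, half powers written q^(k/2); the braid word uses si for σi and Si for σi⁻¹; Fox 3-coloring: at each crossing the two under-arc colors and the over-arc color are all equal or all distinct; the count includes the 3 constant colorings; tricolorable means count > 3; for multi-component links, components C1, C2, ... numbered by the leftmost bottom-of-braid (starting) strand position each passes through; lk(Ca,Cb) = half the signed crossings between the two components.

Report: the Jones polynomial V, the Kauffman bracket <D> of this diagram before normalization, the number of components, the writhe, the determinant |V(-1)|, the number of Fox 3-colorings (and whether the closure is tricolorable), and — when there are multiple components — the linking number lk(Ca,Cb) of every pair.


Jones polynomial: V(q) = -2q^(-3/2) + 5q^(-1/2) - 10q^(1/2) + 14q^(3/2) - 16q^(5/2) + 16q^(7/2) - 15q^(9/2) + 11q^(11/2) - 7q^(13/2) + 3q^(15/2) - q^(17/2)
<D> = -A^-22 + 3A^-18 - 7A^-14 + 11A^-10 - 15A^-6 + 16A^-2 - 16A^2 + 14A^6 - 10A^10 + 5A^14 - 2A^18; writhe +4
components 2, writhe +4 (14 crossings)
linking number lk(C1,C2) = +2
3-colorings: 3 of 3^14, det 100 — not tricolorable
note: w = +4 shifts under R1 moves; the (-A^3)^(-4) factor cancels that in V


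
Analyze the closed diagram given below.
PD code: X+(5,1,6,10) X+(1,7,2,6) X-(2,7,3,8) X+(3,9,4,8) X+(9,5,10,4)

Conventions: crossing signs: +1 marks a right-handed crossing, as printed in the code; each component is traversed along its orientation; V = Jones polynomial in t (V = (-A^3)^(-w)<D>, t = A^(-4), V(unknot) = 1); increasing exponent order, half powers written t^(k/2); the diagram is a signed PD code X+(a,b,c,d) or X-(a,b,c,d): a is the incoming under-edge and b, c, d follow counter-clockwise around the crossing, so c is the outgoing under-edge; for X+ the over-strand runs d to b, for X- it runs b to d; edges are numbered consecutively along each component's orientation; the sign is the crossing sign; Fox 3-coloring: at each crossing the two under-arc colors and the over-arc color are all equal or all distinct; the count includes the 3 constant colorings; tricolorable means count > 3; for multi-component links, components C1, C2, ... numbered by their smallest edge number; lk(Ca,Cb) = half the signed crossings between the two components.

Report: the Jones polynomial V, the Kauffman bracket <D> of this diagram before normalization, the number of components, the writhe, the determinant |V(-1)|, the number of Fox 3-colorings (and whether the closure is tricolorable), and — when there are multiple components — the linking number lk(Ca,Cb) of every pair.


Jones polynomial: V(t) = t + t^3 - t^4
<D> = A^-7 - A^-3 - A^5; writhe +3
components 1, writhe +3 (5 crossings)
3-colorings: 9 of 3^5, det 3 — tricolorable
note: w = +3 shifts under R1 moves; the (-A^3)^(-3) factor cancels that in V


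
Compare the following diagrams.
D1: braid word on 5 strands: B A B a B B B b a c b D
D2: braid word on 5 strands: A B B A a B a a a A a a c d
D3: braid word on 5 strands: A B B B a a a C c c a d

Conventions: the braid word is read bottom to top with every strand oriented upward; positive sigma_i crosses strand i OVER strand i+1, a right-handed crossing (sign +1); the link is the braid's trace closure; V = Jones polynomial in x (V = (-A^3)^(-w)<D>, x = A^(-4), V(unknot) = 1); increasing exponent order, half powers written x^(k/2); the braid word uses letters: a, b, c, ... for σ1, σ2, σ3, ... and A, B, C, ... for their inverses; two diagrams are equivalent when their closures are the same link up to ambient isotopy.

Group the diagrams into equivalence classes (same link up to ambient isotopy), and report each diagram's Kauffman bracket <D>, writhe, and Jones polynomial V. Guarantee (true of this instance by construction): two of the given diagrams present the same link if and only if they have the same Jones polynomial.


grouping into links: {D1} | {D2, D3}
V(D1) = -x^-4 + x^-3 + x^-1  (w -2, c 12, <D> = A^-2 + A^6 - A^10)
V(D2) = -x^-3 + x^-2 - x^-1 + 3 - x + x^2 - x^3  (w +2, c 14, <D> = -A^-6 + A^-2 - A^2 + 3A^6 - A^10 + A^14 - A^18)
V(D3) = -x^-3 + x^-2 - x^-1 + 3 - x + x^2 - x^3  (w +2, c 12, <D> = -A^-6 + A^-2 - A^2 + 3A^6 - A^10 + A^14 - A^18)
key observation: 2 classes among 3 diagrams; unequal V(x) rules out equality


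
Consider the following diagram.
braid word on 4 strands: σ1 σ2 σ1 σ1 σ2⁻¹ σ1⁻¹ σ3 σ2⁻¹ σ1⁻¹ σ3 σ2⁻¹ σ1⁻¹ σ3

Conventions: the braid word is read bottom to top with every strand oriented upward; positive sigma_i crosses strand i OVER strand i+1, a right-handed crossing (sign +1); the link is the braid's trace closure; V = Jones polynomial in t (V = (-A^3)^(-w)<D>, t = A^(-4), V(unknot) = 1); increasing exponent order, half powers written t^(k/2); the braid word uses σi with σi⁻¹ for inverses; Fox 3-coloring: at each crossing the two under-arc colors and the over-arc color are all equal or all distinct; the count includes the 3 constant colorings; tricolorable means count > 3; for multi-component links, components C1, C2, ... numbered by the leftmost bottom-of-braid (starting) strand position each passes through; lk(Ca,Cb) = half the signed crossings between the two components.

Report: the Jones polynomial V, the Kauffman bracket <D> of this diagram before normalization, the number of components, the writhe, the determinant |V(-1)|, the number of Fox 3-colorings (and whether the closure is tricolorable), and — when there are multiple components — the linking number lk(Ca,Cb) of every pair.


V(t) = -t^-1 + 2 - t + 2t^2 - t^3 + t^4 - t^5
bracket: A^-17 - A^-13 + A^-9 - 2A^-5 + A^-1 - 2A^3 + A^7, w = +1
1 component, writhe +1, over 13 crossings
det 9, colorings 9 of 3^13 — tricolorable
observation: w = +1 (over 13 crossings) is diagram-only; (-A^3)^(-1) removes it from V


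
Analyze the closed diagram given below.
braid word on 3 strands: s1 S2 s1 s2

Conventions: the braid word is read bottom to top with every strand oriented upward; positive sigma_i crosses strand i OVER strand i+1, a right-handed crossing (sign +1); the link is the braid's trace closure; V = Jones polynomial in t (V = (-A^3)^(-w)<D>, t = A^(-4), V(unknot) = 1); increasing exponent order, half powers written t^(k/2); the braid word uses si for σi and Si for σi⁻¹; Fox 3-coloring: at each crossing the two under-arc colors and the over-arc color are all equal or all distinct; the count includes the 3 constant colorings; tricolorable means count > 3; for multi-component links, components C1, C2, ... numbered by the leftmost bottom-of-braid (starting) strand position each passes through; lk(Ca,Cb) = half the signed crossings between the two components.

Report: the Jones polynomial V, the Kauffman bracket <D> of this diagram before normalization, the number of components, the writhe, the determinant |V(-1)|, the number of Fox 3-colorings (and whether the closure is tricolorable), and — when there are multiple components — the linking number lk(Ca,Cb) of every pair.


V(t) = 1
bracket: A^6, w = +2
1 component, writhe +2, over 4 crossings
det 1, colorings 3 of 3^4 — not tricolorable
observation: |V(-1)| = 1: so not tricolorable, since 3 does not divide 1


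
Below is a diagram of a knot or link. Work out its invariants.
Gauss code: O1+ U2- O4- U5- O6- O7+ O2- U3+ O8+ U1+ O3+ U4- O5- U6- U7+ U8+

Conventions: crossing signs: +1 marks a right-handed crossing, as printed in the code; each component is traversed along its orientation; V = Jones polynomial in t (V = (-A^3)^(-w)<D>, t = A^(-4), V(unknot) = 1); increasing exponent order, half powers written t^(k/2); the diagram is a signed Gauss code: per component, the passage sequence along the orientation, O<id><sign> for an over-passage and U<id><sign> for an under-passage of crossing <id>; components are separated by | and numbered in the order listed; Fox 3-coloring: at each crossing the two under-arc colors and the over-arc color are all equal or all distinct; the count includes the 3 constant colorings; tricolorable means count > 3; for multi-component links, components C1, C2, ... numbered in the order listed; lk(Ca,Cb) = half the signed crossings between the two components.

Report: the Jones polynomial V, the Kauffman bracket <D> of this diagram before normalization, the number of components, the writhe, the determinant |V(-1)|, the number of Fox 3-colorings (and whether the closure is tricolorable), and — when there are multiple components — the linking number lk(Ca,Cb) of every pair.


V = -t^-3 + 2t^-2 - 2t^-1 + 3 - 2t + 2t^2 - t^3
<D> = -A^-12 + 2A^-8 - 2A^-4 + 3 - 2A^4 + 2A^8 - A^12 (w = 0)
1 component over 8 crossings, w = 0
3 Fox colorings among 3^8, |V(-1)| = 13: not tricolorable
why: the span of V is 6, forcing >= 6 crossings in any diagram


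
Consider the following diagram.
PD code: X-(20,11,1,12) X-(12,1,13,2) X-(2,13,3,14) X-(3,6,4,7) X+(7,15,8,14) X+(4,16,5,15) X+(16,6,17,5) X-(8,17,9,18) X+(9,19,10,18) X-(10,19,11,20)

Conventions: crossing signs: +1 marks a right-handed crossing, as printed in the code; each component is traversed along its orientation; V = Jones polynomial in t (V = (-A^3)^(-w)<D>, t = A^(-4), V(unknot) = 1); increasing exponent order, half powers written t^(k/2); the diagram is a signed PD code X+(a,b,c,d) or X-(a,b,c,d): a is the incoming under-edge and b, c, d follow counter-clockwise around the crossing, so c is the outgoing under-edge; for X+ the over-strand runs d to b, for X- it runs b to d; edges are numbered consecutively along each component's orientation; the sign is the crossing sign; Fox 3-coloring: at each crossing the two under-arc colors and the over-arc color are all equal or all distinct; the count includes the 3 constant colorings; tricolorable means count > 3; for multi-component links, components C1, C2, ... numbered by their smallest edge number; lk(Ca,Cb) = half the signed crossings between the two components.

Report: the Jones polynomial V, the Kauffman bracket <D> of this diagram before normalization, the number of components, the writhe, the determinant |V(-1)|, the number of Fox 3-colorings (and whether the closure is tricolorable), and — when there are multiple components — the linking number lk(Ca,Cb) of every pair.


V(t) = t^-5 - 2t^-4 + 2t^-3 - 2t^-2 + 2t^-1 - 1 + t
bracket: A^-10 - A^-6 + 2A^-2 - 2A^2 + 2A^6 - 2A^10 + A^14, w = -2
1 component, writhe -2, over 10 crossings
det 11, colorings 3 of 3^10 — not tricolorable
observation: the span of V is 6, forcing >= 6 crossings in any diagram


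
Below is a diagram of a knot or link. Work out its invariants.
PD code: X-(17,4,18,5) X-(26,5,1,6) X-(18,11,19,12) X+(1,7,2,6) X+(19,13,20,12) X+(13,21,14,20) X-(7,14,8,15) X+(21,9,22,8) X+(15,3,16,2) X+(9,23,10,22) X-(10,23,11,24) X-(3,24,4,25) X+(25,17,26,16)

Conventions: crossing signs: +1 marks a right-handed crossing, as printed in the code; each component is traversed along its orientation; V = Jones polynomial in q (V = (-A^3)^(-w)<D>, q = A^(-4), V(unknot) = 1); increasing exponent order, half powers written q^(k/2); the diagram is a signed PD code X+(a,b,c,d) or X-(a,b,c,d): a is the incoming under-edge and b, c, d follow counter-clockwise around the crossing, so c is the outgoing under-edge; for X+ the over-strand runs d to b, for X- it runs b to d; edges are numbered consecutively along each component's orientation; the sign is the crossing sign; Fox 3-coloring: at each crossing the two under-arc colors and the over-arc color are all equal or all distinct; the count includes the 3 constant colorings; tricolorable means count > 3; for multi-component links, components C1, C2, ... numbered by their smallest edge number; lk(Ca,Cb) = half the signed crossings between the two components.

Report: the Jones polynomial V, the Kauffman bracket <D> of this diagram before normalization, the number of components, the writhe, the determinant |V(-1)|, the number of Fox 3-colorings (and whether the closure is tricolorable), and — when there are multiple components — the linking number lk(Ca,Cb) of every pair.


Jones polynomial: V(q) = -q^-3 + 3q^-2 - 3q^-1 + 4 - 4q + 3q^2 - 2q^3 + q^4
<D> = -A^-13 + 2A^-9 - 3A^-5 + 4A^-1 - 4A^3 + 3A^7 - 3A^11 + A^15; writhe +1
components 1, writhe +1 (13 crossings)
3-colorings: 9 of 3^13, det 21 — tricolorable
note: det 21 = |V(-1)|; divisible by 3, so tricolorable


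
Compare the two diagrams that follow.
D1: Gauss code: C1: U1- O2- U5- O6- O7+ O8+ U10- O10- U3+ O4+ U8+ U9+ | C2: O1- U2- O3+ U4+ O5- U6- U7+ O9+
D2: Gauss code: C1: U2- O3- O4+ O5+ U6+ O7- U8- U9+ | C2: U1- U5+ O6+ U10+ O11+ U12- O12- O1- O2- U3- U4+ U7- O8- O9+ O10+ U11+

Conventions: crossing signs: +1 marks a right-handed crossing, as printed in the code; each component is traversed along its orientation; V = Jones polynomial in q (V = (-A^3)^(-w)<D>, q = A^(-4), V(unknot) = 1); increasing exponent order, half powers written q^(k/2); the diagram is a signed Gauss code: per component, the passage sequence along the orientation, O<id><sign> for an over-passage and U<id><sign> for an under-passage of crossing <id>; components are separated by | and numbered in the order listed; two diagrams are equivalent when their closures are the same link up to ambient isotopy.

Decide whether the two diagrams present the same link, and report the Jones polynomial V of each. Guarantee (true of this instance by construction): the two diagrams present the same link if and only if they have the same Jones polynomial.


same link: yes
V(D1) = -q^(-3/2) + q^(-1/2) - 2q^(1/2) + q^(3/2) - 2q^(5/2) + q^(7/2)  [10 crossings, <D> = A^-14 - 2A^-10 + A^-6 - 2A^-2 + A^2 - A^6, w = 0]
V(D2) = -q^(-3/2) + q^(-1/2) - 2q^(1/2) + q^(3/2) - 2q^(5/2) + q^(7/2)  [12 crossings, <D> = A^-14 - 2A^-10 + A^-6 - 2A^-2 + A^2 - A^6, w = 0]
insight: all 2 diagrams share one V(q), hence one class


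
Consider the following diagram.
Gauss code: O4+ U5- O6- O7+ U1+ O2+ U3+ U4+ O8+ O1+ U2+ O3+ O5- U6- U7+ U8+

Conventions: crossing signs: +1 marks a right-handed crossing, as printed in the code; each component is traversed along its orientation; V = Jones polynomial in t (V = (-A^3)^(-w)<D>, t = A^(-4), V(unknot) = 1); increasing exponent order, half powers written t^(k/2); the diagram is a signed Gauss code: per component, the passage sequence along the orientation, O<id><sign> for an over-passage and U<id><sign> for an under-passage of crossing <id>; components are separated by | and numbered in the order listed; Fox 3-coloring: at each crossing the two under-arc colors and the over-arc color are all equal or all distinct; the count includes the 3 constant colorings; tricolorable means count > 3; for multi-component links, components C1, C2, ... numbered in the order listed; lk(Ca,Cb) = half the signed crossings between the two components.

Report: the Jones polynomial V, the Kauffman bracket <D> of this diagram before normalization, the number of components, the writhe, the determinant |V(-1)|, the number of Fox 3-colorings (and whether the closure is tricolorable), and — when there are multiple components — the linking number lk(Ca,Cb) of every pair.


V(t) = t - t^2 + 2t^3 - t^4 + t^5 - t^6
bracket: -A^-12 + A^-8 - A^-4 + 2 - A^4 + A^8, w = +4
1 component, writhe +4, over 8 crossings
det 7, colorings 3 of 3^8 — not tricolorable
observation: w = +4 shifts under R1 moves; the (-A^3)^(-4) factor cancels that in V


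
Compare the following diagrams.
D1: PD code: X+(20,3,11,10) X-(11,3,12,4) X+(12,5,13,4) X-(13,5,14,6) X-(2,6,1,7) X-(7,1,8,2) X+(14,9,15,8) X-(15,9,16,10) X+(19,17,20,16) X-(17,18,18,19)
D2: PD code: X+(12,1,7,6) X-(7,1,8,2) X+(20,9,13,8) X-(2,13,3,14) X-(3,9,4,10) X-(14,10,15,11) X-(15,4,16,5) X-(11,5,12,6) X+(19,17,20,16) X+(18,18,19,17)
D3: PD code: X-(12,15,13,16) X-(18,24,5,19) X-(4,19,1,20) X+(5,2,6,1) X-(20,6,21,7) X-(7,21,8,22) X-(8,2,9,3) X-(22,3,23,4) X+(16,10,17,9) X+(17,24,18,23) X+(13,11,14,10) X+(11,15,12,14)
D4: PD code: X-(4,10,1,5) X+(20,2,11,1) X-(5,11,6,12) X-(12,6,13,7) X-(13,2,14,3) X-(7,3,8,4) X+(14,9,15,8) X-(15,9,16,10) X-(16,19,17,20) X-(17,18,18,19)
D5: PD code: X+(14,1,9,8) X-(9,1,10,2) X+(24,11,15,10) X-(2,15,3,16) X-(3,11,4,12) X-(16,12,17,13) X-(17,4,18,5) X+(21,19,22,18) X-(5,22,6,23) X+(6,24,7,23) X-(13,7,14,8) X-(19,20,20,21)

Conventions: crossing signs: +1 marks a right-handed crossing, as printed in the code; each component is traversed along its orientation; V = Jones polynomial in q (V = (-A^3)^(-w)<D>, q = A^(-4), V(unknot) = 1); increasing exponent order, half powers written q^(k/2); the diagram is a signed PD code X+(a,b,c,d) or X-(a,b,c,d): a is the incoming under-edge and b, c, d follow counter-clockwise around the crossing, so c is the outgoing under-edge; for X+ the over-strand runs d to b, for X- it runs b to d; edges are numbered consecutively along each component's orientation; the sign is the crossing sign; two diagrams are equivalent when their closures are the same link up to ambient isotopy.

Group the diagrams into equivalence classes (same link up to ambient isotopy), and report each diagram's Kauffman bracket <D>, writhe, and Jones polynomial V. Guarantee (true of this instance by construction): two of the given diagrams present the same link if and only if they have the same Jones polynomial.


equivalence classes: {D1} | {D2, D3, D4, D5}
D1 (bracket A^-6 + A^-2 + A^2 + A^6; 10 crossings at w = -2): V = q^-3 + q^-2 + q^-1 + 1
D2 (bracket A^-2 + 2A^6 + A^14; 10 crossings at w = -2): V = q^-5 + 2q^-3 + q^-1
V(D3) = q^-5 + 2q^-3 + q^-1  [12 crossings, <D> = A^-2 + 2A^6 + A^14, w = -2]
V(D4) = q^-5 + 2q^-3 + q^-1  (w -6, c 10, <D> = A^-14 + 2A^-6 + A^2)
D5 (bracket A^-8 + 2 + A^8; 12 crossings at w = -4): V = q^-5 + 2q^-3 + q^-1
key observation: comparing 5 Jones polynomials yields 2 groups


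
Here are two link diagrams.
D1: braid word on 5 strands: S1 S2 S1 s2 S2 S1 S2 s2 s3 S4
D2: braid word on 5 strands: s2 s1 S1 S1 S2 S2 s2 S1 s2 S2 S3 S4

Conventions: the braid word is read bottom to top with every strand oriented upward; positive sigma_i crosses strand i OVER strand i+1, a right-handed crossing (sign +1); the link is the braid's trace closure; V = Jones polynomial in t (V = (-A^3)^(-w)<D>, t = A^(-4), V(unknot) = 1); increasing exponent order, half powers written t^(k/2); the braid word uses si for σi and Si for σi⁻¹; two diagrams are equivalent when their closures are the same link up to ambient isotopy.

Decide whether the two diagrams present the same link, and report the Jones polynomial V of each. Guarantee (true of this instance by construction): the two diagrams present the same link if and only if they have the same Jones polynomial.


equivalent: no
V(D1) = -t^-4 + t^-3 + t^-1  (w -4, c 10, <D> = A^-8 + 1 - A^4)
V(D2) = 1  (w -4, c 12, <D> = A^-12)
why: comparing 2 Jones polynomials yields 2 groups


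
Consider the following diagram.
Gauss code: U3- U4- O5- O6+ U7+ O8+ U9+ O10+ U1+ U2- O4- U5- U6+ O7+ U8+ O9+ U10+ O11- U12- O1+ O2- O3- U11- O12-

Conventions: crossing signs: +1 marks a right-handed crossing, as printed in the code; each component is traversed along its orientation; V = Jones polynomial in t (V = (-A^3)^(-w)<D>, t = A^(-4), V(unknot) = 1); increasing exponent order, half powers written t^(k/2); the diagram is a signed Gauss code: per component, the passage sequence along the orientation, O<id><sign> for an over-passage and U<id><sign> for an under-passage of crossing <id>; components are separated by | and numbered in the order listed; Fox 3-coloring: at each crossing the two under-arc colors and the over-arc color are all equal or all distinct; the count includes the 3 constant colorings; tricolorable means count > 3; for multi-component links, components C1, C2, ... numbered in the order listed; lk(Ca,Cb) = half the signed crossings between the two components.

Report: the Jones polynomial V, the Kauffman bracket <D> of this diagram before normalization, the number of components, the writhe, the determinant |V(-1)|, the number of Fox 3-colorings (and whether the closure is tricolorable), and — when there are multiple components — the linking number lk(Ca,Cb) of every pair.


V(t) = -t^-3 + t^-2 - t^-1 + 3 - t + t^2 - t^3
bracket: -A^-12 + A^-8 - A^-4 + 3 - A^4 + A^8 - A^12, w = 0
1 component, writhe 0, over 12 crossings
det 9, colorings 27 of 3^12 — tricolorable
observation: w = 0 shifts under R1 moves; the (-A^3)^(0) factor cancels that in V


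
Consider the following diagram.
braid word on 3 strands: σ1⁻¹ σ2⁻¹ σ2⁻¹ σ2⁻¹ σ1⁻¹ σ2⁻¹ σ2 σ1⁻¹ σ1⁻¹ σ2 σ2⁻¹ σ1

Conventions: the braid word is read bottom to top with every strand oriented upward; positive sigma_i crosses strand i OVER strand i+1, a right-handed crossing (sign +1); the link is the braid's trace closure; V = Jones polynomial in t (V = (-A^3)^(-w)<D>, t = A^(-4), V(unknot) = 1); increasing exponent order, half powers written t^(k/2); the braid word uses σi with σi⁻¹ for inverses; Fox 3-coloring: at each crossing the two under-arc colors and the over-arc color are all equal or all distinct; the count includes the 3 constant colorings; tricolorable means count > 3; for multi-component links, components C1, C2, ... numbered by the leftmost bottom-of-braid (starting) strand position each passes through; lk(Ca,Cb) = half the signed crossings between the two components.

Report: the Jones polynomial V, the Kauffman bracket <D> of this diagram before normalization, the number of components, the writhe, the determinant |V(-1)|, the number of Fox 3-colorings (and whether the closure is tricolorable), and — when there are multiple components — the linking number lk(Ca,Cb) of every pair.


V = t^-8 - 2t^-7 + t^-6 - 2t^-5 + 2t^-4 + t^-2
<D> = A^-10 + 2A^-2 - 2A^2 + A^6 - 2A^10 + A^14 (w = -6)
1 component over 12 crossings, w = -6
27 Fox colorings among 3^12, |V(-1)| = 9: tricolorable
why: |V(-1)| = 9: so tricolorable, since 3 divides 9


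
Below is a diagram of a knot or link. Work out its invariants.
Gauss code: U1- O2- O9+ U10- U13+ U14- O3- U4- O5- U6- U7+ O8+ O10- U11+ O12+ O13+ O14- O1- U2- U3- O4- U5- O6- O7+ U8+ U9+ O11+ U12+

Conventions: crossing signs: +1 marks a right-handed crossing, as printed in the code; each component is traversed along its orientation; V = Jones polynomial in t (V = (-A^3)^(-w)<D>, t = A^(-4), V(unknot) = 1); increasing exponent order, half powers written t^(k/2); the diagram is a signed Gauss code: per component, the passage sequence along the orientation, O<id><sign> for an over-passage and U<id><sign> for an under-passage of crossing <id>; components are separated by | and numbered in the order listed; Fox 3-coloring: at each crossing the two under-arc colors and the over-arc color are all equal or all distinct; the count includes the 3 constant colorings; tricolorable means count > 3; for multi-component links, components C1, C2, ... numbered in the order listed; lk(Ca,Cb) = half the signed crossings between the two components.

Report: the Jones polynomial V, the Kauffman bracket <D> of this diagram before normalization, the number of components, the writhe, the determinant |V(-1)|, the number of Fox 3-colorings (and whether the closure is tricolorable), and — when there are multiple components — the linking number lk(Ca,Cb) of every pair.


V(t) = -t^-4 + t^-3 + t^-1
bracket: A^-2 + A^6 - A^10, w = -2
1 component, writhe -2, over 14 crossings
det 3, colorings 9 of 3^14 — tricolorable
observation: w = -2 (over 14 crossings) is diagram-only; (-A^3)^(2) removes it from V


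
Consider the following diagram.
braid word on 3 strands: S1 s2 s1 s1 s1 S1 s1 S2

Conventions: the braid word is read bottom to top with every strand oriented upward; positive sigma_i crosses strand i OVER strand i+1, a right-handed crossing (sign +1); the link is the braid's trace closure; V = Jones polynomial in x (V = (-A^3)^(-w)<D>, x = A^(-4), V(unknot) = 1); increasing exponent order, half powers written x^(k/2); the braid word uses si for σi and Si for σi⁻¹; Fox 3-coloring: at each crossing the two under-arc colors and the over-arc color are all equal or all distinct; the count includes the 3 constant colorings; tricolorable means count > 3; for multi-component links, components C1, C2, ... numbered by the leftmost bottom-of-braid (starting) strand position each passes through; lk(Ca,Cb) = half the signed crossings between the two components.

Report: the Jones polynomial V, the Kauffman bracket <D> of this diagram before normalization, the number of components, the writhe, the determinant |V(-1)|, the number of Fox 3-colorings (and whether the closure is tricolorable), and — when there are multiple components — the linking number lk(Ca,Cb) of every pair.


V = x + x^3 - x^4
<D> = -A^-10 + A^-6 + A^2 (w = +2)
1 component over 8 crossings, w = +2
9 Fox colorings among 3^8, |V(-1)| = 3: tricolorable
why: w = +2 (over 8 crossings) is diagram-only; (-A^3)^(-2) removes it from V


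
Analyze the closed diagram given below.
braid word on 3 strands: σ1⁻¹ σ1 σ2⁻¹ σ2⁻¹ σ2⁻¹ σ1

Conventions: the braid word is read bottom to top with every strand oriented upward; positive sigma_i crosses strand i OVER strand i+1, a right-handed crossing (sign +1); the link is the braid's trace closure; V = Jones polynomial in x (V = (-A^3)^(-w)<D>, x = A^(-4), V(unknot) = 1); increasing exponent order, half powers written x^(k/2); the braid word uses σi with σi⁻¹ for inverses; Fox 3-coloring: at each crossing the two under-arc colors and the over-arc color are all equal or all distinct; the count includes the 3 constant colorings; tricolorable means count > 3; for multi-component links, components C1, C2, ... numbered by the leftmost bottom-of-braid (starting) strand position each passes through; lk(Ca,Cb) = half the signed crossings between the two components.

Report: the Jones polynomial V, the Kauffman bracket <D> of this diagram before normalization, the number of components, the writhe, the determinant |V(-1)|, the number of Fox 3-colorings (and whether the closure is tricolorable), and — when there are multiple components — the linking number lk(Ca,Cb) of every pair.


Jones polynomial: V(x) = -x^-4 + x^-3 + x^-1
<D> = A^-2 + A^6 - A^10; writhe -2
components 1, writhe -2 (6 crossings)
3-colorings: 9 of 3^6, det 3 — tricolorable
note: w = -2 shifts under R1 moves; the (-A^3)^(2) factor cancels that in V


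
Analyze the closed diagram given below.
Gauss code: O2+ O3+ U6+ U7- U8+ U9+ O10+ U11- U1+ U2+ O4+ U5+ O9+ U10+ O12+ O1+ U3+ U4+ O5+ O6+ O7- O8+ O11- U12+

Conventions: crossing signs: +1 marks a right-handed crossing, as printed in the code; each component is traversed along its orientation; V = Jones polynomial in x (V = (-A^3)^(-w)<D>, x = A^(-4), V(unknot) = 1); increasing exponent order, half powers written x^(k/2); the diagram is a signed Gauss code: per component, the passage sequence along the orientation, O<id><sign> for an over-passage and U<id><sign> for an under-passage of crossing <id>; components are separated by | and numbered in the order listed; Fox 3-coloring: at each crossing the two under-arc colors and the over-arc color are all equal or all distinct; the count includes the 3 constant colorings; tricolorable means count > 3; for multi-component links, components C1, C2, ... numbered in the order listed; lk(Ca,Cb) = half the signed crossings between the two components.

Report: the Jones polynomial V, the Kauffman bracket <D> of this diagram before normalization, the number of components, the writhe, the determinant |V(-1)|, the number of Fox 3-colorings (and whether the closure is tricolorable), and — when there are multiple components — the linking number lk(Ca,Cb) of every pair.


V = x^3 + x^5 - x^8
<D> = -A^-8 + A^4 + A^12 (w = +8)
1 component over 12 crossings, w = +8
9 Fox colorings among 3^12, |V(-1)| = 3: tricolorable
why: |V(-1)| = 3: so tricolorable, since 3 divides 3


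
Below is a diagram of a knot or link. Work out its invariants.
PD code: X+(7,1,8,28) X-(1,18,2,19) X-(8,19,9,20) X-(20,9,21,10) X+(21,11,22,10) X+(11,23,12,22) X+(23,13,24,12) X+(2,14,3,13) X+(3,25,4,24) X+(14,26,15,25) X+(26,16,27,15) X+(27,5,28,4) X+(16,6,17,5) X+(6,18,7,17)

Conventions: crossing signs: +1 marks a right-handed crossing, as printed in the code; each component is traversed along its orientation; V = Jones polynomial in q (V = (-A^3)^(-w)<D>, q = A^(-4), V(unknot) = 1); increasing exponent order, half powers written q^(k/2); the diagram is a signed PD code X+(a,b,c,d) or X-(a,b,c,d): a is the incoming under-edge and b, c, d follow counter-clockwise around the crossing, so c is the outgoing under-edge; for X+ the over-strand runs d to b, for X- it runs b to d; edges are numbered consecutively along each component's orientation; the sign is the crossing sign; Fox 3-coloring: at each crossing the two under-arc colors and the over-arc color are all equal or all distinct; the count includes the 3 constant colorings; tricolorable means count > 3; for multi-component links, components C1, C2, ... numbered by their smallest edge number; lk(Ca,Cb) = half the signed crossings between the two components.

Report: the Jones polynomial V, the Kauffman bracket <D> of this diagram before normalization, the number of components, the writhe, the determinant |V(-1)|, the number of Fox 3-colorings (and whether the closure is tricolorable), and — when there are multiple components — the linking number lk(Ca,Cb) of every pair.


V(q) = q^3 + q^5 - q^8
bracket: -A^-8 + A^4 + A^12, w = +8
1 component, writhe +8, over 14 crossings
det 3, colorings 9 of 3^14 — tricolorable
observation: det 3 = |V(-1)|; divisible by 3, so tricolorable


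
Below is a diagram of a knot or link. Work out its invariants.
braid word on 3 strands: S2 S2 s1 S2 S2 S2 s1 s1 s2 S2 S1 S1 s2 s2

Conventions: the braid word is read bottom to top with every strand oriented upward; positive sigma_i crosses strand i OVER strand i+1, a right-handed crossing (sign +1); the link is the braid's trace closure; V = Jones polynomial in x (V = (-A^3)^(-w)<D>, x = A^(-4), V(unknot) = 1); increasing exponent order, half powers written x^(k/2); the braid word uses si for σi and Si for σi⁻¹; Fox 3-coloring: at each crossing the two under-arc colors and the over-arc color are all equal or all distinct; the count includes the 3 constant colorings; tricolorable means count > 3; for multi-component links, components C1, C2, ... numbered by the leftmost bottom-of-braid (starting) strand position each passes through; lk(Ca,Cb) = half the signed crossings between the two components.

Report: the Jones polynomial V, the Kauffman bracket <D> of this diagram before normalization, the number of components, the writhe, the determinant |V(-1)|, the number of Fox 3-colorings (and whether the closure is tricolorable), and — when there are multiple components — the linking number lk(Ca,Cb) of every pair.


V = -x^-4 + x^-3 + x^-1
<D> = A^-2 + A^6 - A^10 (w = -2)
1 component over 14 crossings, w = -2
9 Fox colorings among 3^14, |V(-1)| = 3: tricolorable
why: w = -2 shifts under R1 moves; the (-A^3)^(2) factor cancels that in V
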